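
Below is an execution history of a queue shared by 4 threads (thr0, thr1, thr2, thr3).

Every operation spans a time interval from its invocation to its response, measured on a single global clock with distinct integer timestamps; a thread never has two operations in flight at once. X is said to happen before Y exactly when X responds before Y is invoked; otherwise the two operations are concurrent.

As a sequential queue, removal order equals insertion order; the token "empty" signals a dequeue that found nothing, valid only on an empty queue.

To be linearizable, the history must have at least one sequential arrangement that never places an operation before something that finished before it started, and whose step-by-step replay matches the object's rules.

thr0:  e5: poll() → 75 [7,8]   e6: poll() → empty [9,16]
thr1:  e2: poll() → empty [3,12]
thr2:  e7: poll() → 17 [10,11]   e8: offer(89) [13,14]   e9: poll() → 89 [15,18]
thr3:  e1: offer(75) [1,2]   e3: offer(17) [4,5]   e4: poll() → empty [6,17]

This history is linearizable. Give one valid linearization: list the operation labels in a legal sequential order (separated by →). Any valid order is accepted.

step 1: e1 offer(75) — queue <75>
step 2: e3 offer(17) — queue <75,17>
step 3: e5 poll() → 75 — queue <17>
step 4: e7 poll() → 17 — queue <>
step 5: e2 poll() → empty — queue <>
step 6: e4 poll() → empty — queue <>
step 7: e6 poll() → empty — queue <>
step 8: e8 offer(89) — queue <89>
step 9: e9 poll() → 89 — queue <>

e1 → e3 → e5 → e7 → e2 → e4 → e6 → e8 → e9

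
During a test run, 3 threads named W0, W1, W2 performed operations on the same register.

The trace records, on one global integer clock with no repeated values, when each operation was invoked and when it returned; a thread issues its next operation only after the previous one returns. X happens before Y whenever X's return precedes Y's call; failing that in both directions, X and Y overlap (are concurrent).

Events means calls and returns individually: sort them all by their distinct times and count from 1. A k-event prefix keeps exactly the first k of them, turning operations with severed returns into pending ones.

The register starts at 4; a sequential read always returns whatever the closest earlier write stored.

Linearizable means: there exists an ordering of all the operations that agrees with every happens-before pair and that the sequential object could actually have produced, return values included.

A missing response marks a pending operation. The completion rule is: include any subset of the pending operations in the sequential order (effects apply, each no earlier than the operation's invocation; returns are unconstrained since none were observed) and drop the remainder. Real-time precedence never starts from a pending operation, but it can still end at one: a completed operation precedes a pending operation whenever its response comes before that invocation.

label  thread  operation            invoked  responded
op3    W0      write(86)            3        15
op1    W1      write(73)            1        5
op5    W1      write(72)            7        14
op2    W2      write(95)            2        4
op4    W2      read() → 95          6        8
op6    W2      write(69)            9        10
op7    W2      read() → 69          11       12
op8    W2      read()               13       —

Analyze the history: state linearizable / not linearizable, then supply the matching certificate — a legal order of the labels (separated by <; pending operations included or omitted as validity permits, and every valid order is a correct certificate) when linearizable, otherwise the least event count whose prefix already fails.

linearizable — witness: op1 < op2 < op4 < op3 < op5 < op6 < op7

after step 1 (op1 write(73)): value 73
after step 2 (op2 write(95)): value 95
after step 3 (op4 read() → 95): value 95
after step 4 (op3 write(86)): value 86
after step 5 (op5 write(72)): value 72
after step 6 (op6 write(69)): value 69
after step 7 (op7 read() → 69): value 69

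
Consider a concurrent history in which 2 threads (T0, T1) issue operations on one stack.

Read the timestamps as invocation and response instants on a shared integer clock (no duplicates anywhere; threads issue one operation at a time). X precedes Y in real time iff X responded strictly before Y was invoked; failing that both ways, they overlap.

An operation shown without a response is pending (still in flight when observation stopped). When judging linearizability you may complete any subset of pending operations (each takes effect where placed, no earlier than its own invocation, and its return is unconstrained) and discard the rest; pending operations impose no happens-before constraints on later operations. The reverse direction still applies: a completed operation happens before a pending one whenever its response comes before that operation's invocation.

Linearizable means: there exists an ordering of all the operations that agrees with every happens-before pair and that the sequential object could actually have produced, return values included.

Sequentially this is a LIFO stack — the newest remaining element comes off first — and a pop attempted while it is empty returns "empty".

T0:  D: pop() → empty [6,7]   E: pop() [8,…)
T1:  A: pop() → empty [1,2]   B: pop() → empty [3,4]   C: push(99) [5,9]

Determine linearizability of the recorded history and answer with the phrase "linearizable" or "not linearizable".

a witness: A, B, D, C
1. A pop() → empty, leaving stack <>
2. B pop() → empty, leaving stack <>
3. D pop() → empty, leaving stack <>
4. C push(99), leaving stack <99>

linearizable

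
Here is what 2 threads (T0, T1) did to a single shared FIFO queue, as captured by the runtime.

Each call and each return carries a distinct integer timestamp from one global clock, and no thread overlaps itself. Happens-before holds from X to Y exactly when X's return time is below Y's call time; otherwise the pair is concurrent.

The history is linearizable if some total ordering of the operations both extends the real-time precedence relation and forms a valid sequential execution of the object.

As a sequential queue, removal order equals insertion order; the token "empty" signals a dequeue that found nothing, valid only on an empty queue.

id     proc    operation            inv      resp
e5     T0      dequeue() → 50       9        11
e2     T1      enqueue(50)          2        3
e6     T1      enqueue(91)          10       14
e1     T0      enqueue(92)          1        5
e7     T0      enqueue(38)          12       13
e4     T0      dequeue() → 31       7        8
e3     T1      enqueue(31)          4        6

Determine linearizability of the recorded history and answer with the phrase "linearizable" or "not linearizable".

not linearizable

prefix check: 1..7 passes, 1..8 fails once e4's time-8 response joins
real-time-consistent orders of the 4 completed operations: 3 — all fail the FIFO queue replay
take e1, e2, e3, e4: step 4 already fails, because e4 dequeue() → 31 cannot occur there
take e2, e1, e3, e4: step 4 already fails, because e4 dequeue() → 31 cannot occur there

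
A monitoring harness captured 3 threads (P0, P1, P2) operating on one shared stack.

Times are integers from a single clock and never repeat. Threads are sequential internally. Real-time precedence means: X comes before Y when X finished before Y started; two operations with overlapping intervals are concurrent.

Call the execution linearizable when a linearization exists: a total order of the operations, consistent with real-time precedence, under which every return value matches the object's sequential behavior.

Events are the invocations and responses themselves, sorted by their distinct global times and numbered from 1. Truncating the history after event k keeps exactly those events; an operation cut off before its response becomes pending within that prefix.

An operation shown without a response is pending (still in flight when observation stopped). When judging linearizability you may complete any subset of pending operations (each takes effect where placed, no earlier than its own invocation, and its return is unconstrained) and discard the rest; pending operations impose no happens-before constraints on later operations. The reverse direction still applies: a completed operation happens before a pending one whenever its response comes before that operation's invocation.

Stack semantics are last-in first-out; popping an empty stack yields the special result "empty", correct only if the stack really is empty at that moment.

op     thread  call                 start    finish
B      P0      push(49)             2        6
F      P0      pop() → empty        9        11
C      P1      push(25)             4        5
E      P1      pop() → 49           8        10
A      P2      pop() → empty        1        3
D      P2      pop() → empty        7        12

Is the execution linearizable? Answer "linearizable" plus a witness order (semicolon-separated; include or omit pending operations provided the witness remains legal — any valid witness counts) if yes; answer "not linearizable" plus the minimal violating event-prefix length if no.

events 1..11 are fine; event 12 — the response of D at time 12 — makes the prefix non-linearizable
18 orders of the 6 completed stack ops respect real time; none is legal
e.g. A, B, C, D, E, F: illegal at step 4, since D pop() → empty cannot apply there
e.g. A, B, C, D, F, E: illegal at step 4, since D pop() → empty cannot apply there

not linearizable — minimal violating prefix: 12 events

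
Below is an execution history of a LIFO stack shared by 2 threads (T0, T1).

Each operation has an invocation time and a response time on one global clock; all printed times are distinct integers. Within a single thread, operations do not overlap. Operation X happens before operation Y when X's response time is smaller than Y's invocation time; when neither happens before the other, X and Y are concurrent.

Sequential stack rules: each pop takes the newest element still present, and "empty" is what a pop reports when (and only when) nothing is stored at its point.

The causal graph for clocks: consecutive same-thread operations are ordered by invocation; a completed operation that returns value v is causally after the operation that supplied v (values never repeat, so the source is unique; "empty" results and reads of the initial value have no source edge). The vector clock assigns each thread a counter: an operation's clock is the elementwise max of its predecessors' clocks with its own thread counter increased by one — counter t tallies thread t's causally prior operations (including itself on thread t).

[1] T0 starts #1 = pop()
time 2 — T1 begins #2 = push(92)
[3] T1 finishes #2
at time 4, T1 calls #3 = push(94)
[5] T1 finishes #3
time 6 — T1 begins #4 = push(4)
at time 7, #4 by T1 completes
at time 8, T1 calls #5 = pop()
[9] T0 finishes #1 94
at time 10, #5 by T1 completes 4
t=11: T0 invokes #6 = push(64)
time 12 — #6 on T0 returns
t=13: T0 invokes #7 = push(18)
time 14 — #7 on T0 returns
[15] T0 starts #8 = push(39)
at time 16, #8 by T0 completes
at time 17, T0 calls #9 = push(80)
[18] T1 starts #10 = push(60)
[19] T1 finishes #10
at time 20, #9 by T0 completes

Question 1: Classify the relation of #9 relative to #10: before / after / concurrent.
#9 spans [17,20], #10 spans [18,19]
the intervals overlap in both directions

concurrent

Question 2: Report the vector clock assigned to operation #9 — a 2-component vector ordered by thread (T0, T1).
VC(#2, invoked at 2): no causal predecessors; +1 on T1 → (0, 1)
VC(#3, invoked at 4): max of VC(#2)=(0, 1), then +1 on thread T1 → (0, 2)
VC(#4, invoked at 6): max of VC(#3)=(0, 2), then +1 on thread T1 → (0, 3)
VC(#1, invoked at 1): max of VC(#3)=(0, 2), then +1 on thread T0 → (1, 2)
VC(#5, invoked at 8): max of VC(#4)=(0, 3), then +1 on thread T1 → (0, 4)
VC(#6, invoked at 11): max of VC(#1)=(1, 2), then +1 on thread T0 → (2, 2)
VC(#10, invoked at 18): max of VC(#5)=(0, 4), then +1 on thread T1 → (0, 5)
VC(#7, invoked at 13): max of VC(#6)=(2, 2), then +1 on thread T0 → (3, 2)
VC(#8, invoked at 15): max of VC(#7)=(3, 2), then +1 on thread T0 → (4, 2)
VC(#9, invoked at 17): max of VC(#8)=(4, 2), then +1 on thread T0 → (5, 2)
target: VC(#9) = (5, 2)

(5, 2)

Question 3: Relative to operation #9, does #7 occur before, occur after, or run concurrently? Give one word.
#7 spans [13,14], #9 spans [17,20]
resp(#7)=14 < inv(#9)=17

before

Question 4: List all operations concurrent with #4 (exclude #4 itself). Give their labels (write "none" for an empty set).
#4 runs from 6 to 7; window-overlapping ops are concurrent
#1 [1,9]: concurrent
#2 [2,3]: before
#3 [4,5]: before
#5 [8,10]: after
#6 [11,12]: after
#7 [13,14]: after
#8 [15,16]: after
#9 [17,20]: after
#10 [18,19]: after

#1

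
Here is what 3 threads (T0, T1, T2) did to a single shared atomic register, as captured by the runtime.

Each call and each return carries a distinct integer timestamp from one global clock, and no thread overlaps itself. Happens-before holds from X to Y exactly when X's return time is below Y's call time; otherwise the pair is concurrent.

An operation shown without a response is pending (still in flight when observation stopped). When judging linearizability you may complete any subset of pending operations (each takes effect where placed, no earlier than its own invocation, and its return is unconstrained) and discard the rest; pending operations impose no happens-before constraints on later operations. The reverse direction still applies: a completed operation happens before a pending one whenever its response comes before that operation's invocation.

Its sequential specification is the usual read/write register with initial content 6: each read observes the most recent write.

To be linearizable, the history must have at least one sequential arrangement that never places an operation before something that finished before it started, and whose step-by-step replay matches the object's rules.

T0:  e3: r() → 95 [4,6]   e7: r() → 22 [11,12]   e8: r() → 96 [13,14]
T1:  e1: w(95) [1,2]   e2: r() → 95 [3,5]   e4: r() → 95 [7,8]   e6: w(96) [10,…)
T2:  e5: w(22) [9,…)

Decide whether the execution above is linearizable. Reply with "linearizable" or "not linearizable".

witness order: e1, e2, e3, e4, e5, e7, e6, e8
step 1: e1 w(95) — value 95
step 2: e2 r() → 95 — value 95
step 3: e3 r() → 95 — value 95
step 4: e4 r() → 95 — value 95
step 5: e5 w(22) (pending, included) — value 22
step 6: e7 r() → 22 — value 22
step 7: e6 w(96) (pending, included) — value 96
step 8: e8 r() → 96 — value 96

linearizable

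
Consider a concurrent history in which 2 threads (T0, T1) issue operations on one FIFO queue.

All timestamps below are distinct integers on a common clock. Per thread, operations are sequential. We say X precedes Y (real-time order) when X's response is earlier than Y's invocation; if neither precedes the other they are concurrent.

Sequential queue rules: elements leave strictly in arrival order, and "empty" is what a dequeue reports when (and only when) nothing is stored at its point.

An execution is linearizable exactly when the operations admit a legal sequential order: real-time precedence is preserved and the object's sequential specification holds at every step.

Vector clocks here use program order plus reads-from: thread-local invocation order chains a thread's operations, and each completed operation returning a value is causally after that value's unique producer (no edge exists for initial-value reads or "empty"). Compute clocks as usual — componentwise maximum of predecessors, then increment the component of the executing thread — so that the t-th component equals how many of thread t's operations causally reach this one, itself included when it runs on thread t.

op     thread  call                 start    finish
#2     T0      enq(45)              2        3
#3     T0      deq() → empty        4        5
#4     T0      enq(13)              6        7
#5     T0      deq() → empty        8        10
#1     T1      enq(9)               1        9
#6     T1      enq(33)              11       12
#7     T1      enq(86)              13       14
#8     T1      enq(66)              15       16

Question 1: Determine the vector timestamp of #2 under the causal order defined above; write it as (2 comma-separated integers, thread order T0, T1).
(1, 0)

#1, invoked 1, has no incoming edges; only T1's bump applies → (0, 1)
#2, invoked 2, has no incoming edges; only T0's bump applies → (1, 0)
VC(#6, invoked at 11): max of VC(#1)=(0, 1), then +1 on thread T1 → (0, 2)
VC(#3, invoked at 4): max of VC(#2)=(1, 0), then +1 on thread T0 → (2, 0)
VC(#7, invoked at 13): max of VC(#6)=(0, 2), then +1 on thread T1 → (0, 3)
VC(#4, invoked at 6): max of VC(#3)=(2, 0), then +1 on thread T0 → (3, 0)
VC(#8, invoked at 15): max of VC(#7)=(0, 3), then +1 on thread T1 → (0, 4)
VC(#5, invoked at 8): max of VC(#4)=(3, 0), then +1 on thread T0 → (4, 0)
target: VC(#2) = (1, 0)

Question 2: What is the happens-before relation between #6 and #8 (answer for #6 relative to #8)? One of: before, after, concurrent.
before

#6 spans [11,12], #8 spans [15,16]
resp(#6)=12 < inv(#8)=15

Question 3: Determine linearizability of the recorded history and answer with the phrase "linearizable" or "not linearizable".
not linearizable

prefix check: 1..4 passes, 1..5 fails once #3's time-5 response joins
one real-time candidate order over the 2 completed operations — the FIFO queue replay rejects it
every completion of the 1 pending operation (#1) was checked; none linearizes
one such order, #2, #3 (pending dropped), breaks at step 2 where #3 deq() → empty is illegal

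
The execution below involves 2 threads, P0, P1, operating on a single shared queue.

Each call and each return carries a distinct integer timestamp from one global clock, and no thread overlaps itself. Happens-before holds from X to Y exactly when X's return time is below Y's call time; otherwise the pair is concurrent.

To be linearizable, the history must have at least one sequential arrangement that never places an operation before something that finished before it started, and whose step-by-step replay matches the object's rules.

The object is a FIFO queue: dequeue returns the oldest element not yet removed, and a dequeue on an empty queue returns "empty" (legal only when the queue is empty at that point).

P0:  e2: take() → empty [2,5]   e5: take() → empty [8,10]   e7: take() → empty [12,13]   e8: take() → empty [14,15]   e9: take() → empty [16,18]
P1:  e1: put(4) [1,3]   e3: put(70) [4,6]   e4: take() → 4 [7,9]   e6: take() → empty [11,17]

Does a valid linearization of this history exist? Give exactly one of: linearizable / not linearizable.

already the first 10 events (up to e5's response at time 10) admit no linearization; the first 9 still do
checked exhaustively: 6 real-time-consistent orders of 5 completed operations, zero legal queue replays
one such order, e1, e2, e3, e4, e5, breaks at step 2 where e2 take() → empty is illegal
one such order, e1, e2, e3, e5, e4, breaks at step 2 where e2 take() → empty is illegal

not linearizable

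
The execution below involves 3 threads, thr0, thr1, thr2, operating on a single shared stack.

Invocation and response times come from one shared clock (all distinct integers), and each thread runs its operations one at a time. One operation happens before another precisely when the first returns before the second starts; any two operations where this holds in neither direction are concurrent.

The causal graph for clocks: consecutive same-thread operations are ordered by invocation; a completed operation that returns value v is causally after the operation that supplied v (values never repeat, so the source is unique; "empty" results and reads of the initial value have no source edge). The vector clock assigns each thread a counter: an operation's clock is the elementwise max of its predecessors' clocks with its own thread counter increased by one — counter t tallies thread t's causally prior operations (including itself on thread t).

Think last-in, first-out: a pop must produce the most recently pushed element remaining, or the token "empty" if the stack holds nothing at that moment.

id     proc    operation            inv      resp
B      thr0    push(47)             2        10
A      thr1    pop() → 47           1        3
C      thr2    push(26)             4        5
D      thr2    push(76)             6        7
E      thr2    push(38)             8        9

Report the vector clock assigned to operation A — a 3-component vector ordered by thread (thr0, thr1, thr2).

(1, 1, 0)

C, invoked 4, has no incoming edges; only thr2's bump applies → (0, 0, 1)
B, invoked 2, has no incoming edges; only thr0's bump applies → (1, 0, 0)
VC(D, invoked at 6): max of VC(C)=(0, 0, 1), then +1 on thread thr2 → (0, 0, 2)
VC(A, invoked at 1): max of VC(B)=(1, 0, 0), then +1 on thread thr1 → (1, 1, 0)
VC(E, invoked at 8): max of VC(D)=(0, 0, 2), then +1 on thread thr2 → (0, 0, 3)
target: VC(A) = (1, 1, 0)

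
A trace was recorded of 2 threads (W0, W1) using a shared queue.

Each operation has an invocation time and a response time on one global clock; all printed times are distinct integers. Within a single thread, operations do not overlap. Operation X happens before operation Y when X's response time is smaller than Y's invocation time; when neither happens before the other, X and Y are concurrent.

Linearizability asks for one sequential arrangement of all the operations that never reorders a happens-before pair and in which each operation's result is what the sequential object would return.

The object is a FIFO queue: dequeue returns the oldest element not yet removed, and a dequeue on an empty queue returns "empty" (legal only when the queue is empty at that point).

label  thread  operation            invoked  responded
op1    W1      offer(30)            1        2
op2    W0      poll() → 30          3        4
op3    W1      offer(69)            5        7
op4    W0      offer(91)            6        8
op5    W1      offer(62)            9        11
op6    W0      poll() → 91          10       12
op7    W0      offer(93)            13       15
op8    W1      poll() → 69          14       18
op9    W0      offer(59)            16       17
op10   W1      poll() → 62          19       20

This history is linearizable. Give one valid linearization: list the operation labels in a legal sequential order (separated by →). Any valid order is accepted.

step 1: op1 offer(30) — queue <30>
step 2: op2 poll() → 30 — queue <>
step 3: op4 offer(91) — queue <91>
step 4: op3 offer(69) — queue <91,69>
step 5: op5 offer(62) — queue <91,69,62>
step 6: op6 poll() → 91 — queue <69,62>
step 7: op7 offer(93) — queue <69,62,93>
step 8: op8 poll() → 69 — queue <62,93>
step 9: op9 offer(59) — queue <62,93,59>
step 10: op10 poll() → 62 — queue <93,59>

op1 → op2 → op4 → op3 → op5 → op6 → op7 → op8 → op9 → op10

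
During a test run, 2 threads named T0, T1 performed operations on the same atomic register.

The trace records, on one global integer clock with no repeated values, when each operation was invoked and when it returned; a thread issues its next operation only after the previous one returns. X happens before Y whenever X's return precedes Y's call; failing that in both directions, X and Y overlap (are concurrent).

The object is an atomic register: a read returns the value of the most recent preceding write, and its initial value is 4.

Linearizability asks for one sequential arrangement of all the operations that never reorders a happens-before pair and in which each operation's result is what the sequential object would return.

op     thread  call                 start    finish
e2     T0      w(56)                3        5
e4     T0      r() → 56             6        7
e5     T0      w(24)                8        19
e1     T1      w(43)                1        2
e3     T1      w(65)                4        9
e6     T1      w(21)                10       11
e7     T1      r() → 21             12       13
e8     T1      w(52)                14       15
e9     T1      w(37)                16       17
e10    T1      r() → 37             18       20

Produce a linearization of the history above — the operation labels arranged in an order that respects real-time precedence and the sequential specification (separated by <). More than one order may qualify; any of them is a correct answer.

after step 1 (e1 w(43)): value 43
after step 2 (e2 w(56)): value 56
after step 3 (e4 r() → 56): value 56
after step 4 (e3 w(65)): value 65
after step 5 (e5 w(24)): value 24
after step 6 (e6 w(21)): value 21
after step 7 (e7 r() → 21): value 21
after step 8 (e8 w(52)): value 52
after step 9 (e9 w(37)): value 37
after step 10 (e10 r() → 37): value 37

e1 < e2 < e4 < e3 < e5 < e6 < e7 < e8 < e9 < e10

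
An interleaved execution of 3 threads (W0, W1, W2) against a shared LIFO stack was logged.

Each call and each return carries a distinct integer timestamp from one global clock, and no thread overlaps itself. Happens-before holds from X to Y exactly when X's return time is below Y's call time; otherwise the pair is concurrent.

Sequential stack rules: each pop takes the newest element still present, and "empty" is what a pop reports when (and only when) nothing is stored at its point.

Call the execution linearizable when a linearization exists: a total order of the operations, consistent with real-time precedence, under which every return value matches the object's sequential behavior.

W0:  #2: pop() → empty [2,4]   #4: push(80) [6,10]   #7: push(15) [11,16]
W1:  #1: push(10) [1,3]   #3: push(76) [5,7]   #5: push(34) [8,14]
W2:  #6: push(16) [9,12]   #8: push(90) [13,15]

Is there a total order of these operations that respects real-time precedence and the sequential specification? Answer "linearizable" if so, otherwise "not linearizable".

a witness: #2, #1, #3, #4, #5, #6, #7, #8
after step 1 (#2 pop() → empty): stack <>
after step 2 (#1 push(10)): stack <10>
after step 3 (#3 push(76)): stack <10,76>
after step 4 (#4 push(80)): stack <10,76,80>
after step 5 (#5 push(34)): stack <10,76,80,34>
after step 6 (#6 push(16)): stack <10,76,80,34,16>
after step 7 (#7 push(15)): stack <10,76,80,34,16,15>
after step 8 (#8 push(90)): stack <10,76,80,34,16,15,90>

linearizable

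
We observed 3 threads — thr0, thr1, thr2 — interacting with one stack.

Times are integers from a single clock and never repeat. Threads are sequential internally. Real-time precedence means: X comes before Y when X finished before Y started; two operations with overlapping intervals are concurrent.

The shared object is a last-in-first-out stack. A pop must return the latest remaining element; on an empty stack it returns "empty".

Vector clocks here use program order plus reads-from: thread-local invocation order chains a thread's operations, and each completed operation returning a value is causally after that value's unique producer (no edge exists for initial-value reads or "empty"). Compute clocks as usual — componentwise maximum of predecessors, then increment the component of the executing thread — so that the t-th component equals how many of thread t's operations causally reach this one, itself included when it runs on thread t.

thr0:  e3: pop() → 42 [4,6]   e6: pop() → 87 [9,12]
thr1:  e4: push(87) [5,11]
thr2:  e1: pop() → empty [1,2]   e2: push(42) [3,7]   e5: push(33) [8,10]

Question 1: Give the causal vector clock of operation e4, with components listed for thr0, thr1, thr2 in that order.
(0, 1, 0)

e1 (invocation 1): nothing precedes it; thr2's component alone gives (0, 0, 1)
e4 (invocation 5): nothing precedes it; thr1's component alone gives (0, 1, 0)
invoked at 3, e2 merges VC(e1)=(0, 0, 1) and bumps thr2's slot → (0, 0, 2)
invoked at 8, e5 merges VC(e2)=(0, 0, 2) and bumps thr2's slot → (0, 0, 3)
invoked at 4, e3 merges VC(e2)=(0, 0, 2) and bumps thr0's slot → (1, 0, 2)
invoked at 9, e6 merges VC(e3)=(1, 0, 2), VC(e4)=(0, 1, 0) and bumps thr0's slot → (2, 1, 2)
target: VC(e4) = (0, 1, 0)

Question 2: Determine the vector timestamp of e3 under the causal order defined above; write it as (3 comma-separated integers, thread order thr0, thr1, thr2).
(1, 0, 2)

VC(e1, invoked at 1): no causal predecessors; +1 on thr2 → (0, 0, 1)
VC(e4, invoked at 5): no causal predecessors; +1 on thr1 → (0, 1, 0)
from VC(e1)=(0, 0, 1), e2 (invoked 3) maxes components and bumps thr2 → (0, 0, 2)
from VC(e2)=(0, 0, 2), e5 (invoked 8) maxes components and bumps thr2 → (0, 0, 3)
from VC(e2)=(0, 0, 2), e3 (invoked 4) maxes components and bumps thr0 → (1, 0, 2)
from VC(e3)=(1, 0, 2), VC(e4)=(0, 1, 0), e6 (invoked 9) maxes components and bumps thr0 → (2, 1, 2)
target: VC(e3) = (1, 0, 2)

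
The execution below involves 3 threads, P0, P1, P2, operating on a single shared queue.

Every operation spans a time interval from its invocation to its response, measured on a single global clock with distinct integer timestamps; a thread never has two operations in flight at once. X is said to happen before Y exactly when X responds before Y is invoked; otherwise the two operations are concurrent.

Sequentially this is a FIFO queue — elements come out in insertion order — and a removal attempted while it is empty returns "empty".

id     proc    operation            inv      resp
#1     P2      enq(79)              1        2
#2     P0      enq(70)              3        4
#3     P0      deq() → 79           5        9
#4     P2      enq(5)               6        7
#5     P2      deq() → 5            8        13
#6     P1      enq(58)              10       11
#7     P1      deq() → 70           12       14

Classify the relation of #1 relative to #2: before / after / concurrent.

#1 spans [1,2], #2 spans [3,4]
resp(#1)=2 < inv(#2)=3

before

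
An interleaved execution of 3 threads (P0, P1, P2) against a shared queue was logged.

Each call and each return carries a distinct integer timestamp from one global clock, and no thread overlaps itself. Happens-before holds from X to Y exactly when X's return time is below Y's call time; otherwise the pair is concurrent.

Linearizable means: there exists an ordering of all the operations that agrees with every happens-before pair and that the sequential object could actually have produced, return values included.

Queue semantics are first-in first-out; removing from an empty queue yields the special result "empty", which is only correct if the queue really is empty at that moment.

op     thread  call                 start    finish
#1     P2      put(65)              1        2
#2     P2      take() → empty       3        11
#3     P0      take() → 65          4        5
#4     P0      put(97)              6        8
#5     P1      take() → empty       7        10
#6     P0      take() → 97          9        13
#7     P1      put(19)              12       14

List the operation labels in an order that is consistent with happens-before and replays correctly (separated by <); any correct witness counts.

1. #1 put(65), leaving queue <65>
2. #3 take() → 65, leaving queue <>
3. #2 take() → empty, leaving queue <>
4. #4 put(97), leaving queue <97>
5. #6 take() → 97, leaving queue <>
6. #5 take() → empty, leaving queue <>
7. #7 put(19), leaving queue <19>

#1 < #3 < #2 < #4 < #6 < #5 < #7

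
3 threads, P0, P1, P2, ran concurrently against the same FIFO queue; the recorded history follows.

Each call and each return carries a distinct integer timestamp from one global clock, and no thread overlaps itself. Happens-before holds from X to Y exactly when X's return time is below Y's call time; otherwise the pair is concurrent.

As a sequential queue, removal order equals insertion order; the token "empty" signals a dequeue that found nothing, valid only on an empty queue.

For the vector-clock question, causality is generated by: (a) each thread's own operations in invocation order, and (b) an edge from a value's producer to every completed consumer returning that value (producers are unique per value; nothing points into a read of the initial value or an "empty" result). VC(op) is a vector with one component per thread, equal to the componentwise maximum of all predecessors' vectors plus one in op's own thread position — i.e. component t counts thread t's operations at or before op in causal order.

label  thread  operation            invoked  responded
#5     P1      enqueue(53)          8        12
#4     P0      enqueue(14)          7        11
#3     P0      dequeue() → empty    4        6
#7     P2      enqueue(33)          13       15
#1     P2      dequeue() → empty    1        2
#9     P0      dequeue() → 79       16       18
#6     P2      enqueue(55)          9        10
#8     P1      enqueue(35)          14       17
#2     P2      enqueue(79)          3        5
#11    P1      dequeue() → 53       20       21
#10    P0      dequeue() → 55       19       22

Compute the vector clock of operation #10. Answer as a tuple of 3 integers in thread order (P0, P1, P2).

VC(#1, invoked at 1): no causal predecessors; +1 on P2 → (0, 0, 1)
VC(#5, invoked at 8): no causal predecessors; +1 on P1 → (0, 1, 0)
VC(#3, invoked at 4): no causal predecessors; +1 on P0 → (1, 0, 0)
merge at #2 (invoked 3): VC(#1)=(0, 0, 1), own-thread bump on P2 → (0, 0, 2)
merge at #8 (invoked 14): VC(#5)=(0, 1, 0), own-thread bump on P1 → (0, 2, 0)
merge at #4 (invoked 7): VC(#3)=(1, 0, 0), own-thread bump on P0 → (2, 0, 0)
merge at #6 (invoked 9): VC(#2)=(0, 0, 2), own-thread bump on P2 → (0, 0, 3)
merge at #11 (invoked 20): VC(#5)=(0, 1, 0), VC(#8)=(0, 2, 0), own-thread bump on P1 → (0, 3, 0)
merge at #7 (invoked 13): VC(#6)=(0, 0, 3), own-thread bump on P2 → (0, 0, 4)
merge at #9 (invoked 16): VC(#2)=(0, 0, 2), VC(#4)=(2, 0, 0), own-thread bump on P0 → (3, 0, 2)
merge at #10 (invoked 19): VC(#6)=(0, 0, 3), VC(#9)=(3, 0, 2), own-thread bump on P0 → (4, 0, 3)
target: VC(#10) = (4, 0, 3)

(4, 0, 3)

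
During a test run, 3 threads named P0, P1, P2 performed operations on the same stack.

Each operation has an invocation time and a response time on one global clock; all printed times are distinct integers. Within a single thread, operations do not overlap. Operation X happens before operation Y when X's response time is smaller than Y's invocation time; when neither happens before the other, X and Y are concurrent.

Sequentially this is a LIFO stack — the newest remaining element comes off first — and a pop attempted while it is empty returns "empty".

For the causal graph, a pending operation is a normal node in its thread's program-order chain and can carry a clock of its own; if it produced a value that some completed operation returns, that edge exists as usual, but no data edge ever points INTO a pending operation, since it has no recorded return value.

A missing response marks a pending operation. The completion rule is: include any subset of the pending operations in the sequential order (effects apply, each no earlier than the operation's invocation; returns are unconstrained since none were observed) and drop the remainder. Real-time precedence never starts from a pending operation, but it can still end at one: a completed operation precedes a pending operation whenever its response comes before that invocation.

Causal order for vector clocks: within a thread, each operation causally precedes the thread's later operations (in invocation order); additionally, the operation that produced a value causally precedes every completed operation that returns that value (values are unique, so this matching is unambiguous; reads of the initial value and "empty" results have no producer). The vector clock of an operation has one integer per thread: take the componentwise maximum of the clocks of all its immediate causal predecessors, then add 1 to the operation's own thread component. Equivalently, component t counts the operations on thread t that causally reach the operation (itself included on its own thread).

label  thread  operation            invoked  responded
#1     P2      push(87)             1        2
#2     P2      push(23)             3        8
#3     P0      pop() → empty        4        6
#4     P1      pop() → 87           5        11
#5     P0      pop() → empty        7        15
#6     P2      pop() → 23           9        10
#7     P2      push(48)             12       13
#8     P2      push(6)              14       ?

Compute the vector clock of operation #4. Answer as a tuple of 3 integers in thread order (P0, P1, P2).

VC(#1, invoked at 1): no causal predecessors; +1 on P2 → (0, 0, 1)
VC(#3, invoked at 4): no causal predecessors; +1 on P0 → (1, 0, 0)
merge at #2 (invoked 3): VC(#1)=(0, 0, 1), own-thread bump on P2 → (0, 0, 2)
merge at #4 (invoked 5): VC(#1)=(0, 0, 1), own-thread bump on P1 → (0, 1, 1)
merge at #5 (invoked 7): VC(#3)=(1, 0, 0), own-thread bump on P0 → (2, 0, 0)
merge at #6 (invoked 9): VC(#2)=(0, 0, 2), own-thread bump on P2 → (0, 0, 3)
merge at #7 (invoked 12): VC(#6)=(0, 0, 3), own-thread bump on P2 → (0, 0, 4)
merge at #8 (invoked 14): VC(#7)=(0, 0, 4), own-thread bump on P2 → (0, 0, 5)
target: VC(#4) = (0, 1, 1)

(0, 1, 1)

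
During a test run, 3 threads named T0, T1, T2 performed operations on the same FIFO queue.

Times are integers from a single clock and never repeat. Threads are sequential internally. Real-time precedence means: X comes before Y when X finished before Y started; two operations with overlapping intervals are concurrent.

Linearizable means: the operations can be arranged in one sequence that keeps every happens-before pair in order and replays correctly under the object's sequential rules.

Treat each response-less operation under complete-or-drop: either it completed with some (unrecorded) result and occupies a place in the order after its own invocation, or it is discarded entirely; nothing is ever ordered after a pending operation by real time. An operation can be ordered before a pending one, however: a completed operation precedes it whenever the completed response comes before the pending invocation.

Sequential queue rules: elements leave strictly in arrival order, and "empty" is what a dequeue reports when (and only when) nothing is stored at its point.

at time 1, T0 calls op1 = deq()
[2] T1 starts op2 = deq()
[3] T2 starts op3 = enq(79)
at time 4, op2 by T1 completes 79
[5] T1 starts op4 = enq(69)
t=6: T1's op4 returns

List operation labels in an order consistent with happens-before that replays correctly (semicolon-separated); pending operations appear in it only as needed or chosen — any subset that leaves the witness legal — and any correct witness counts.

step 1: op1 deq() (pending, included) — queue <>
step 2: op3 enq(79) (pending, included) — queue <79>
step 3: op2 deq() → 79 — queue <>
step 4: op4 enq(69) — queue <69>

op1; op3; op2; op4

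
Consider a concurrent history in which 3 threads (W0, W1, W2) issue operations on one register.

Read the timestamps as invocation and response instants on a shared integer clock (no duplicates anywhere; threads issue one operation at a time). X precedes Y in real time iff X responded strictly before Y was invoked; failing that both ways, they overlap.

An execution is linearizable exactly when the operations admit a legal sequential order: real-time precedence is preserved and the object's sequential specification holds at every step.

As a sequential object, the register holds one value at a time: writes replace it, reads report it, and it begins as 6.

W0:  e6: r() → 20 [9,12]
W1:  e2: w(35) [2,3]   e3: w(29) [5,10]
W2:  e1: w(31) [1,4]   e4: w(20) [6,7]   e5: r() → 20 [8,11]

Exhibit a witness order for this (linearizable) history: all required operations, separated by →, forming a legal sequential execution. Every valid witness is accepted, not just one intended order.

1. e1 w(31), leaving value 31
2. e2 w(35), leaving value 35
3. e3 w(29), leaving value 29
4. e4 w(20), leaving value 20
5. e5 r() → 20, leaving value 20
6. e6 r() → 20, leaving value 20

e1 → e2 → e3 → e4 → e5 → e6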